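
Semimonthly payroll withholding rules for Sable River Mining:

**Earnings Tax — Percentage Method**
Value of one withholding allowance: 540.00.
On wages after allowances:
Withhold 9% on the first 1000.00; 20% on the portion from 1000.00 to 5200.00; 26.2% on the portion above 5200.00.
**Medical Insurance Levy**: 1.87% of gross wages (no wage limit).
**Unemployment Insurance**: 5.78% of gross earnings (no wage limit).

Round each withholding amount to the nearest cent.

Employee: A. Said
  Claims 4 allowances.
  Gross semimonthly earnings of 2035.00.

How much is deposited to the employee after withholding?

Earnings Tax: taxable = 2035.00 − 4×540.00 = -125.00
  Taxable ≤ 0 → 0.00
Medical Insurance Levy: 1.87% × 2035.00 = 38.05
Unemployment Insurance: 5.78% × 2035.00 = 117.62
Total withheld: 0.00 + 38.05 + 117.62 = 155.67
Net pay: 2035.00 − 155.67 = 1879.33

1879.33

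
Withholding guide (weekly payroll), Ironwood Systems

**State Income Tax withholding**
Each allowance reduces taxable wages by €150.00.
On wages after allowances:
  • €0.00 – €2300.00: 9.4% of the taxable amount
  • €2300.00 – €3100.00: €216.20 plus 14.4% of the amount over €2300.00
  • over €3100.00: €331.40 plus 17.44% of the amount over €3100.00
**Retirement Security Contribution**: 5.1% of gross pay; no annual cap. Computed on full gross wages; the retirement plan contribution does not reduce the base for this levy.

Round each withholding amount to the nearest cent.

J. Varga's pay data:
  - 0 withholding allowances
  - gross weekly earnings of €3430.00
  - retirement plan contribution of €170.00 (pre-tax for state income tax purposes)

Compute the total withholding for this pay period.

State Income Tax: taxable = €3430.00 − €170.00 = €3260.00
  €331.40 + 17.44% × (€3260.00 − €3100.00) = €331.40 + 17.44% × €160.00 = €359.30
Retirement Security Contribution: 5.1% × €3430.00 = €174.93
Total: €359.30 + €174.93 = €534.23

€534.23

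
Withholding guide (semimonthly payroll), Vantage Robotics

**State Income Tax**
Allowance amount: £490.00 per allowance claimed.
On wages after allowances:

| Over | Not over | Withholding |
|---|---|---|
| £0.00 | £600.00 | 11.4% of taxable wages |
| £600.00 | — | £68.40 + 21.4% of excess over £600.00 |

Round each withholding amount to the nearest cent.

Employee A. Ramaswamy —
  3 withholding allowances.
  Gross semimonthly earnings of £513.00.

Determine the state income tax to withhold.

£0.00

State Income Tax: taxable = £513.00 − 3×£490.00 = £-957.00
  Taxable ≤ 0 → £0.00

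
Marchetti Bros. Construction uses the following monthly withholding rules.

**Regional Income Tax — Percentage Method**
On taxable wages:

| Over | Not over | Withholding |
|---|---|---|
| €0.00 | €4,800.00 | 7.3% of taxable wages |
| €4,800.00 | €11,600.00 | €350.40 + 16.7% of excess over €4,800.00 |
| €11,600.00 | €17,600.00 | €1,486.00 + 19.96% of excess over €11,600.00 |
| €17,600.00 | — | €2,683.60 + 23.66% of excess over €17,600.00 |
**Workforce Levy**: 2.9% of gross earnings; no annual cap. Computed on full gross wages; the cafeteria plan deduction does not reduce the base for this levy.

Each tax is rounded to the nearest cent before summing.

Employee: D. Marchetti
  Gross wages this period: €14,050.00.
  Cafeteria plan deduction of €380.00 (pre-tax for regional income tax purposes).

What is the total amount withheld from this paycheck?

Regional Income Tax: taxable = €14,050.00 − €380.00 = €13,670.00
  €1,486.00 + 19.96% × (€13,670.00 − €11,600.00) = €1,486.00 + 19.96% × €2,070.00 = €1,899.17
Workforce Levy: 2.9% × €14,050.00 = €407.45
Total: €1,899.17 + €407.45 = €2,306.62

€2,306.62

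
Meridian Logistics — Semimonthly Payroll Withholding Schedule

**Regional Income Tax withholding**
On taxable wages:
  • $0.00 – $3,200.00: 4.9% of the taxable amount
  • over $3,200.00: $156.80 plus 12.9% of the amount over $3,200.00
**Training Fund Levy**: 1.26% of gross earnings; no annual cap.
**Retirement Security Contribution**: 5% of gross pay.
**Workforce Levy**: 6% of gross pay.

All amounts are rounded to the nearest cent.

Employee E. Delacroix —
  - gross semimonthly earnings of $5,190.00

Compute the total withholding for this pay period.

$1,049.80

Regional Income Tax: taxable = $5,190.00
  $156.80 + 12.9% × ($5,190.00 − $3,200.00) = $156.80 + 12.9% × $1,990.00 = $413.51
Training Fund Levy: 1.26% × $5,190.00 = $65.39
Retirement Security Contribution: 5% × $5,190.00 = $259.50
Workforce Levy: 6% × $5,190.00 = $311.40
Total: $413.51 + $65.39 + $259.50 + $311.40 = $1,049.80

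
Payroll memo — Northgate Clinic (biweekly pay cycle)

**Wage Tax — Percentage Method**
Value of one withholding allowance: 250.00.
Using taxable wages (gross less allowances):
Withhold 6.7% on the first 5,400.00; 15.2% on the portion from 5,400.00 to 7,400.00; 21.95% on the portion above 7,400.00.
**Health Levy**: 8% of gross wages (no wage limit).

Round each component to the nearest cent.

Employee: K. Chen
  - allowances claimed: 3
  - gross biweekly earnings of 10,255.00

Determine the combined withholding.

1,948.25

Wage Tax: taxable = 10,255.00 − 3×250.00 = 9,505.00
  665.80 + 21.95% × (9,505.00 − 7,400.00) = 665.80 + 21.95% × 2,105.00 = 1,127.85
Health Levy: 8% × 10,255.00 = 820.40
Total: 1,127.85 + 820.40 = 1,948.25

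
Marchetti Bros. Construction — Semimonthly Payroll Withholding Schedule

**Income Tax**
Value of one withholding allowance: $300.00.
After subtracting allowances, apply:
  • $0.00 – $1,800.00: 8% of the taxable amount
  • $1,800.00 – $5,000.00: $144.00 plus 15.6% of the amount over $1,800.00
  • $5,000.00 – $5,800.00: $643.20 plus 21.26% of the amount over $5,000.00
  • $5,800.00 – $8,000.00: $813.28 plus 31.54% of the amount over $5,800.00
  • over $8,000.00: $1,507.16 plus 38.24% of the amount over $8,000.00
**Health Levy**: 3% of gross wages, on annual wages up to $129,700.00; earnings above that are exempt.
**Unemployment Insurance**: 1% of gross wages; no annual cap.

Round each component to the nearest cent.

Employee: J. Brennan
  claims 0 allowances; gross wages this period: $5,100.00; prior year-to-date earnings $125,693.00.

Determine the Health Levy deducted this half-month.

Health Levy: cap $129,700.00 − YTD $125,693.00 = $4,007.00 subject; 3% × $4,007.00 = $120.21

$120.21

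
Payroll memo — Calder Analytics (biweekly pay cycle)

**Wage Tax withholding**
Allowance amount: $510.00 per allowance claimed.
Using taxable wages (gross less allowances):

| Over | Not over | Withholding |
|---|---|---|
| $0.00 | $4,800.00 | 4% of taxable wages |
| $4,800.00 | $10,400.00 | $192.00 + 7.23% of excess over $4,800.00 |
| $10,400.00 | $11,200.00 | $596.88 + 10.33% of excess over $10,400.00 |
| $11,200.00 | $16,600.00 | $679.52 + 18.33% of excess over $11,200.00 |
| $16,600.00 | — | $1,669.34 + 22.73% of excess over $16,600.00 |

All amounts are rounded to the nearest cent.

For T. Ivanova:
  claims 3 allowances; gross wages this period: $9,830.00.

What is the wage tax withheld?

Wage Tax: taxable = $9,830.00 − 3×$510.00 = $8,300.00
  $192.00 + 7.23% × ($8,300.00 − $4,800.00) = $192.00 + 7.23% × $3,500.00 = $445.05

$445.05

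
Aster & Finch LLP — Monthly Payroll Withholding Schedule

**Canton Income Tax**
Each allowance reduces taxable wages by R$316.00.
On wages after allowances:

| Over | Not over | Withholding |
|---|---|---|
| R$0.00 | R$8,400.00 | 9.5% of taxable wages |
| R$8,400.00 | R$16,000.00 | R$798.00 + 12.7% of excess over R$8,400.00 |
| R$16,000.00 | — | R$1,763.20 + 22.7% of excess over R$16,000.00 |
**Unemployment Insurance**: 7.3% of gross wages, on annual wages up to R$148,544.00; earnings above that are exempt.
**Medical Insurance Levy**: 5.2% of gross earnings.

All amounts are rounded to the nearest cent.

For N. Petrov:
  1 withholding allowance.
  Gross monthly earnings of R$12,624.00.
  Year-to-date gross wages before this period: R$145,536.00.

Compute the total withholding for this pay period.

R$2,170.35

Canton Income Tax: taxable = R$12,624.00 − 1×R$316.00 = R$12,308.00
  R$798.00 + 12.7% × (R$12,308.00 − R$8,400.00) = R$798.00 + 12.7% × R$3,908.00 = R$1,294.32
Unemployment Insurance: cap R$148,544.00 − YTD R$145,536.00 = R$3,008.00 subject; 7.3% × R$3,008.00 = R$219.58
Medical Insurance Levy: 5.2% × R$12,624.00 = R$656.45
Total: R$1,294.32 + R$219.58 + R$656.45 = R$2,170.35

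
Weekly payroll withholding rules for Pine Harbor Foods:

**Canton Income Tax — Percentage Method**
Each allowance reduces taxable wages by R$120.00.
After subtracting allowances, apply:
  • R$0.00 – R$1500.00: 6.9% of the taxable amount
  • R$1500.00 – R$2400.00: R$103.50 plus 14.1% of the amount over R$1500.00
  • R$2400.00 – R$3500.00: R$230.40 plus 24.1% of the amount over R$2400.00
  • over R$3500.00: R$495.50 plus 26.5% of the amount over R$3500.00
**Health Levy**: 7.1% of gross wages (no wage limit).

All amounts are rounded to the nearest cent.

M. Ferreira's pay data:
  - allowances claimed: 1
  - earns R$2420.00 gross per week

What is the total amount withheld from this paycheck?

R$388.12

Canton Income Tax: taxable = R$2420.00 − 1×R$120.00 = R$2300.00
  R$103.50 + 14.1% × (R$2300.00 − R$1500.00) = R$103.50 + 14.1% × R$800.00 = R$216.30
Health Levy: 7.1% × R$2420.00 = R$171.82
Total: R$216.30 + R$171.82 = R$388.12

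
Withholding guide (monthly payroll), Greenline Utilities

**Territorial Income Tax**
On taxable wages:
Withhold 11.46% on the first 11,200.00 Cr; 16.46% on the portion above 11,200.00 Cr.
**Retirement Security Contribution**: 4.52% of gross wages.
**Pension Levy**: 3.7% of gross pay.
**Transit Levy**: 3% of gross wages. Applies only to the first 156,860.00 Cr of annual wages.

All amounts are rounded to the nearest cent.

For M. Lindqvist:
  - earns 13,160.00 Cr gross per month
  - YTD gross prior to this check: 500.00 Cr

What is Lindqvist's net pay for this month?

10,077.31 Cr

Territorial Income Tax: taxable = 13,160.00 Cr
  1,283.52 Cr + 16.46% × (13,160.00 Cr − 11,200.00 Cr) = 1,283.52 Cr + 16.46% × 1,960.00 Cr = 1,606.14 Cr
Retirement Security Contribution: 4.52% × 13,160.00 Cr = 594.83 Cr
Pension Levy: 3.7% × 13,160.00 Cr = 486.92 Cr
Transit Levy: 3% × 13,160.00 Cr = 394.80 Cr
Total withheld: 1,606.14 Cr + 594.83 Cr + 486.92 Cr + 394.80 Cr = 3,082.69 Cr
Net pay: 13,160.00 Cr − 3,082.69 Cr = 10,077.31 Cr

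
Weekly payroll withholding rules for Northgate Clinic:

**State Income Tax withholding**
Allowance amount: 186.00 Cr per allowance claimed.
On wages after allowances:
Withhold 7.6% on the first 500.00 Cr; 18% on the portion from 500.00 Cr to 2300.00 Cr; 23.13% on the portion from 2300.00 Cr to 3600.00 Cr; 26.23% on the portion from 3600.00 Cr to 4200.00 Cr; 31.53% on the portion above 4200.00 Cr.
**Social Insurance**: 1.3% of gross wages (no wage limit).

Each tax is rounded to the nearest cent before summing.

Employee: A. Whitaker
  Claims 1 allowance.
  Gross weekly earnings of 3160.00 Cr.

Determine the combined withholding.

558.98 Cr

State Income Tax: taxable = 3160.00 Cr − 1×186.00 Cr = 2974.00 Cr
  362.00 Cr + 23.13% × (2974.00 Cr − 2300.00 Cr) = 362.00 Cr + 23.13% × 674.00 Cr = 517.90 Cr
Social Insurance: 1.3% × 3160.00 Cr = 41.08 Cr
Total: 517.90 Cr + 41.08 Cr = 558.98 Cr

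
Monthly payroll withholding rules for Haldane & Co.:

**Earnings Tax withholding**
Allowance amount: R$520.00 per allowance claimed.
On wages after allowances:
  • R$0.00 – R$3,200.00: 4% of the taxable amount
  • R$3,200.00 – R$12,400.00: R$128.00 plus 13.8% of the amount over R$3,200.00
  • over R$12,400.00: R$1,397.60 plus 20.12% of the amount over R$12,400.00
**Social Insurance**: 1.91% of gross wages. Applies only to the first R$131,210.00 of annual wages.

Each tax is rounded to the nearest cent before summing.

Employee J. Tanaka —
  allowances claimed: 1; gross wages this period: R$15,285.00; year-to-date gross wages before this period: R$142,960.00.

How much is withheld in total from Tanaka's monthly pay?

Earnings Tax: taxable = R$15,285.00 − 1×R$520.00 = R$14,765.00
  R$1,397.60 + 20.12% × (R$14,765.00 − R$12,400.00) = R$1,397.60 + 20.12% × R$2,365.00 = R$1,873.44
Social Insurance: YTD R$142,960.00 ≥ cap R$131,210.00 → R$0.00
Total: R$1,873.44 + R$0.00 = R$1,873.44

R$1,873.44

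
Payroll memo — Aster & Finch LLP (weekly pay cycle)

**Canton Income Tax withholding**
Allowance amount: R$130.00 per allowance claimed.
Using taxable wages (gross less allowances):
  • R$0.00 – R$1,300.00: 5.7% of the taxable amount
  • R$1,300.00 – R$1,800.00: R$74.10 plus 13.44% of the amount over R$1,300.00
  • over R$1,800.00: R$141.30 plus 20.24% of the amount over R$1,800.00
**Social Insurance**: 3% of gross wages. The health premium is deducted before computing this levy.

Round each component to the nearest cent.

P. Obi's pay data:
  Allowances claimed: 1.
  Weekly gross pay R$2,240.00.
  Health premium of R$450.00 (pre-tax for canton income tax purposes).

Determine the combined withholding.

Canton Income Tax: taxable = R$2,240.00 − R$450.00 − 1×R$130.00 = R$1,660.00
  R$74.10 + 13.44% × (R$1,660.00 − R$1,300.00) = R$74.10 + 13.44% × R$360.00 = R$122.48
Social Insurance: 3% × R$1,790.00 = R$53.70
Total: R$122.48 + R$53.70 = R$176.18

R$176.18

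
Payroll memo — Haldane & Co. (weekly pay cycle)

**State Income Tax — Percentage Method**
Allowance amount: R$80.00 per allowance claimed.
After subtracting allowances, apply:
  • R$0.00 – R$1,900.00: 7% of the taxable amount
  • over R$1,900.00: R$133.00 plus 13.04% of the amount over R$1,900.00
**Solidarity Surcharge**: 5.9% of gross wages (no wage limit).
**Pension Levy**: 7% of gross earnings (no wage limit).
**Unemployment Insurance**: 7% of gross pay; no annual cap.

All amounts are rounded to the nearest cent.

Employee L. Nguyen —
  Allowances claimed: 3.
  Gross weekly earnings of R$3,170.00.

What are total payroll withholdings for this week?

State Income Tax: taxable = R$3,170.00 − 3×R$80.00 = R$2,930.00
  R$133.00 + 13.04% × (R$2,930.00 − R$1,900.00) = R$133.00 + 13.04% × R$1,030.00 = R$267.31
Solidarity Surcharge: 5.9% × R$3,170.00 = R$187.03
Pension Levy: 7% × R$3,170.00 = R$221.90
Unemployment Insurance: 7% × R$3,170.00 = R$221.90
Total: R$267.31 + R$187.03 + R$221.90 + R$221.90 = R$898.14

R$898.14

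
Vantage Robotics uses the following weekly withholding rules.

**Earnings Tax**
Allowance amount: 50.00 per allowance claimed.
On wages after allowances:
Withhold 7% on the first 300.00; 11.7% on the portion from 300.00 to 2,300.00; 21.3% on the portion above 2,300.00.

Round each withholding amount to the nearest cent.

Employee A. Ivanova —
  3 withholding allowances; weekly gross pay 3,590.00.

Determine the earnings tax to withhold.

497.82

Earnings Tax: taxable = 3,590.00 − 3×50.00 = 3,440.00
  255.00 + 21.3% × (3,440.00 − 2,300.00) = 255.00 + 21.3% × 1,140.00 = 497.82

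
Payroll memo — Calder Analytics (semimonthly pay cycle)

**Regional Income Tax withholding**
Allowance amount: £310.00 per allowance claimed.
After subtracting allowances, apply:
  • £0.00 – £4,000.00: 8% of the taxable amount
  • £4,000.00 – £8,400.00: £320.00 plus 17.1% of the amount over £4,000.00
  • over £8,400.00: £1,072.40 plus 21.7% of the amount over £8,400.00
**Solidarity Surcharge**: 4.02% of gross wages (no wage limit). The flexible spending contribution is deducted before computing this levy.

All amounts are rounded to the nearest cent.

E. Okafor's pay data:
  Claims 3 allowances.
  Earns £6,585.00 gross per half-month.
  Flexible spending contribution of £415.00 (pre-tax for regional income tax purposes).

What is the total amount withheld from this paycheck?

£780.07

Regional Income Tax: taxable = £6,585.00 − £415.00 − 3×£310.00 = £5,240.00
  £320.00 + 17.1% × (£5,240.00 − £4,000.00) = £320.00 + 17.1% × £1,240.00 = £532.04
Solidarity Surcharge: 4.02% × £6,170.00 = £248.03
Total: £532.04 + £248.03 = £780.07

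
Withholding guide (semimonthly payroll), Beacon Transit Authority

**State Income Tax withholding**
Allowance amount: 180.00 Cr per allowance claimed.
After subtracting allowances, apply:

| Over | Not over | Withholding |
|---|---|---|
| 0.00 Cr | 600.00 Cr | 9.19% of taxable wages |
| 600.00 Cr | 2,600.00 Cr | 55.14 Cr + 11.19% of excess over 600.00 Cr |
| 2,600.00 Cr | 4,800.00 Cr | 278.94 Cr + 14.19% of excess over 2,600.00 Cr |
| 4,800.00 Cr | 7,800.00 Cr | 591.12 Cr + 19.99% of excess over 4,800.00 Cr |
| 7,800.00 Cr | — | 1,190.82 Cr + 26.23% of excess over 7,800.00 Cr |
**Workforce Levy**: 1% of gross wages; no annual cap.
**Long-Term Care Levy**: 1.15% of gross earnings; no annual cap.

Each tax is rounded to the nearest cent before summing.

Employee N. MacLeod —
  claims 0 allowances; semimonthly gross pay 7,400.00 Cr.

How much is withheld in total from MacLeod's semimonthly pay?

State Income Tax: taxable = 7,400.00 Cr
  591.12 Cr + 19.99% × (7,400.00 Cr − 4,800.00 Cr) = 591.12 Cr + 19.99% × 2,600.00 Cr = 1,110.86 Cr
Workforce Levy: 1% × 7,400.00 Cr = 74.00 Cr
Long-Term Care Levy: 1.15% × 7,400.00 Cr = 85.10 Cr
Total: 1,110.86 Cr + 74.00 Cr + 85.10 Cr = 1,269.96 Cr

1,269.96 Cr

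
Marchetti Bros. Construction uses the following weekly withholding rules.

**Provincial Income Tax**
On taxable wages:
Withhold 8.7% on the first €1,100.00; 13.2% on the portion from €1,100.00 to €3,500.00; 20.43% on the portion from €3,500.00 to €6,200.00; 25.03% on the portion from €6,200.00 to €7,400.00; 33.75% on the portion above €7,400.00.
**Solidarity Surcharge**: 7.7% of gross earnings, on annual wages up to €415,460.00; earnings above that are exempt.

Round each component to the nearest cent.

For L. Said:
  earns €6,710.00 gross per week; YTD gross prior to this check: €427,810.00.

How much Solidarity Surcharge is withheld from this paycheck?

Solidarity Surcharge: YTD €427,810.00 ≥ cap €415,460.00 → €0.00

€0.00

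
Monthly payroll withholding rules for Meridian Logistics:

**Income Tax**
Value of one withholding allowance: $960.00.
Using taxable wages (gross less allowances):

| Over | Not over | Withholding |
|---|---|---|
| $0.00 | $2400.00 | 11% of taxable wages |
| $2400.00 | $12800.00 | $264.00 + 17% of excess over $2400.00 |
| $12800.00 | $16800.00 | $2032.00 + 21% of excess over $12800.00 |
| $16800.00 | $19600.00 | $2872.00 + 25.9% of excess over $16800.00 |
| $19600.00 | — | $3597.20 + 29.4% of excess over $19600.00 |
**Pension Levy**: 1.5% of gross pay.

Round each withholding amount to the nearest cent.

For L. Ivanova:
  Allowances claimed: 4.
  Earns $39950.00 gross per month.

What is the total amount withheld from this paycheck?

$9050.39

Income Tax: taxable = $39950.00 − 4×$960.00 = $36110.00
  $3597.20 + 29.4% × ($36110.00 − $19600.00) = $3597.20 + 29.4% × $16510.00 = $8451.14
Pension Levy: 1.5% × $39950.00 = $599.25
Total: $8451.14 + $599.25 = $9050.39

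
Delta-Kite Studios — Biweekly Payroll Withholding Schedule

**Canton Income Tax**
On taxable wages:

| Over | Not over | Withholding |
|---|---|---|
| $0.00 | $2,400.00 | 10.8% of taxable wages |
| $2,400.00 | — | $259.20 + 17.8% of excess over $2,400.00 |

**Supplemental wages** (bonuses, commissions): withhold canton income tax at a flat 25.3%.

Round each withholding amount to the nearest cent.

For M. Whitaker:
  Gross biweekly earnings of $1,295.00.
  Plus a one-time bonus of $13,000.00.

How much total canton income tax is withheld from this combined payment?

$3,428.86

Canton Income Tax: taxable = $1,295.00
  10.8% × $1,295.00 = $139.86
Supplemental (25.3% flat on bonus): 25.3% × $13,000.00 = $3,289.00
Total canton income tax: $139.86 + $3,289.00 = $3,428.86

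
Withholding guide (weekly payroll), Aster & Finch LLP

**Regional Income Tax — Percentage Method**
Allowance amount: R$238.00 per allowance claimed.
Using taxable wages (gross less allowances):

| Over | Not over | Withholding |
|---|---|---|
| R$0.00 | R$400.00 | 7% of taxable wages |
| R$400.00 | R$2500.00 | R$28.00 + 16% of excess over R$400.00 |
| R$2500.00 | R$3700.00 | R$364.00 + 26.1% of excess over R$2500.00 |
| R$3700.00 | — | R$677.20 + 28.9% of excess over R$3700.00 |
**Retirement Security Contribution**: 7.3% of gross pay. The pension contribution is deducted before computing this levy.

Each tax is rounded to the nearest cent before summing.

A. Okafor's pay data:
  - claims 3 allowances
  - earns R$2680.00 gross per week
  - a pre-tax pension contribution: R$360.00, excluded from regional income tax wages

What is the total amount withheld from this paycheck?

Regional Income Tax: taxable = R$2680.00 − R$360.00 − 3×R$238.00 = R$1606.00
  R$28.00 + 16% × (R$1606.00 − R$400.00) = R$28.00 + 16% × R$1206.00 = R$220.96
Retirement Security Contribution: 7.3% × R$2320.00 = R$169.36
Total: R$220.96 + R$169.36 = R$390.32

R$390.32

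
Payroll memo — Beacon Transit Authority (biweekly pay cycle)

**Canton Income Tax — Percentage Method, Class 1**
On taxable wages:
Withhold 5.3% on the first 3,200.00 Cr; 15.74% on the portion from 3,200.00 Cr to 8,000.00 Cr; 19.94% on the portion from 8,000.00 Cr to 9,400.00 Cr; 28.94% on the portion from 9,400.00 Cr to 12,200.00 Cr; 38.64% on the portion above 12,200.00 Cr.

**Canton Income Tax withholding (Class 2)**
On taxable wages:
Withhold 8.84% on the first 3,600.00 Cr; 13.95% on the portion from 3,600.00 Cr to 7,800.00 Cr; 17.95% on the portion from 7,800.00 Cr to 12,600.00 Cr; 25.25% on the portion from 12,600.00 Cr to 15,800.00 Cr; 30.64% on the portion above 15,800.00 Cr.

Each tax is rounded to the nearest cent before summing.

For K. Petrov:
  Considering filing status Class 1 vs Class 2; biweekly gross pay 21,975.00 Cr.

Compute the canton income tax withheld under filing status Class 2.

4,465.76 Cr

Canton Income Tax (Class 2): taxable = 21,975.00 Cr
  2,573.74 Cr + 30.64% × (21,975.00 Cr − 15,800.00 Cr) = 2,573.74 Cr + 30.64% × 6,175.00 Cr = 4,465.76 Cr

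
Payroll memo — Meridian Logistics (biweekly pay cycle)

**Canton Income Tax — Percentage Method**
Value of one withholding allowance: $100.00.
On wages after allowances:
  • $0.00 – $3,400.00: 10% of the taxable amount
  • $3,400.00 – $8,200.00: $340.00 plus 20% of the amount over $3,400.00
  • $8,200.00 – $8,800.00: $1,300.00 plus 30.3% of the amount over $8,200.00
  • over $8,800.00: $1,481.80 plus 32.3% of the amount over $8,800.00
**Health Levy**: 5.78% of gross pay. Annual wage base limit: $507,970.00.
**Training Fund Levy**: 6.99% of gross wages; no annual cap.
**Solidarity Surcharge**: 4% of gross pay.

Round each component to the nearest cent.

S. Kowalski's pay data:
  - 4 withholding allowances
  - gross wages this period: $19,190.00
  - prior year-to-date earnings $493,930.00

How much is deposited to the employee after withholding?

$11,560.94

Canton Income Tax: taxable = $19,190.00 − 4×$100.00 = $18,790.00
  $1,481.80 + 32.3% × ($18,790.00 − $8,800.00) = $1,481.80 + 32.3% × $9,990.00 = $4,708.57
Health Levy: cap $507,970.00 − YTD $493,930.00 = $14,040.00 subject; 5.78% × $14,040.00 = $811.51
Training Fund Levy: 6.99% × $19,190.00 = $1,341.38
Solidarity Surcharge: 4% × $19,190.00 = $767.60
Total withheld: $4,708.57 + $811.51 + $1,341.38 + $767.60 = $7,629.06
Net pay: $19,190.00 − $7,629.06 = $11,560.94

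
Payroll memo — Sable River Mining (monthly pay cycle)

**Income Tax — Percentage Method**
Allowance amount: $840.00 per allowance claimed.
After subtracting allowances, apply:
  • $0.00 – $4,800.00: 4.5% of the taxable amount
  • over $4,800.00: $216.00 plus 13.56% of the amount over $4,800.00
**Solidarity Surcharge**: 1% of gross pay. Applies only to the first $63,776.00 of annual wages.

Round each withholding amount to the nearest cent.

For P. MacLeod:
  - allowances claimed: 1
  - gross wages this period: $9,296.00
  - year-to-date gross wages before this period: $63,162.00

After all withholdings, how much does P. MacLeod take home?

Income Tax: taxable = $9,296.00 − 1×$840.00 = $8,456.00
  $216.00 + 13.56% × ($8,456.00 − $4,800.00) = $216.00 + 13.56% × $3,656.00 = $711.75
Solidarity Surcharge: cap $63,776.00 − YTD $63,162.00 = $614.00 subject; 1% × $614.00 = $6.14
Total withheld: $711.75 + $6.14 = $717.89
Net pay: $9,296.00 − $717.89 = $8,578.11

$8,578.11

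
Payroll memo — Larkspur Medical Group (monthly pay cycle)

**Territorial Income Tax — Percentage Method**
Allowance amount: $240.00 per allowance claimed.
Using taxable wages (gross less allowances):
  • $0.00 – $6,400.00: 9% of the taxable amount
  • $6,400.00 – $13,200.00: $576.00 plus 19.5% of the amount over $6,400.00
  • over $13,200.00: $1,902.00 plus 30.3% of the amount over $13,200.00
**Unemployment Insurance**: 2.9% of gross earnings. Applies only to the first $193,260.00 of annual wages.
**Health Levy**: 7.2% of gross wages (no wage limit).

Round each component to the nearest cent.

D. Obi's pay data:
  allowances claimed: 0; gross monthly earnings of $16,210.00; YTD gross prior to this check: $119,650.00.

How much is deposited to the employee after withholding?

Territorial Income Tax: taxable = $16,210.00
  $1,902.00 + 30.3% × ($16,210.00 − $13,200.00) = $1,902.00 + 30.3% × $3,010.00 = $2,814.03
Unemployment Insurance: 2.9% × $16,210.00 = $470.09
Health Levy: 7.2% × $16,210.00 = $1,167.12
Total withheld: $2,814.03 + $470.09 + $1,167.12 = $4,451.24
Net pay: $16,210.00 − $4,451.24 = $11,758.76

$11,758.76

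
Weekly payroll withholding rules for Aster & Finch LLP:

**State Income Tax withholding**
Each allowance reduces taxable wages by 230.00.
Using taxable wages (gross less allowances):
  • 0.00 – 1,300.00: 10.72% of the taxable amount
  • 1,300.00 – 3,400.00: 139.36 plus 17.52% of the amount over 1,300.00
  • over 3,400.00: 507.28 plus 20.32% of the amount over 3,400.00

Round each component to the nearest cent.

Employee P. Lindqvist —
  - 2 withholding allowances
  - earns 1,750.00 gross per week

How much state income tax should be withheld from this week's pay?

State Income Tax: taxable = 1,750.00 − 2×230.00 = 1,290.00
  10.72% × 1,290.00 = 138.29

138.29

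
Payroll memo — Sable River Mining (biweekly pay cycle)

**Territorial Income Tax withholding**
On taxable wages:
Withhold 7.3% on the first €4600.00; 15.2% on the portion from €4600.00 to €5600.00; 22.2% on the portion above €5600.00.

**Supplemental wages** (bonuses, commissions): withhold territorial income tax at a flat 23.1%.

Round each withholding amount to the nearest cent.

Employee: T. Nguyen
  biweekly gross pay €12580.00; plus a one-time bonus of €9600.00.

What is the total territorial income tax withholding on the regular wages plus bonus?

€4254.96

Territorial Income Tax: taxable = €12580.00
  €487.80 + 22.2% × (€12580.00 − €5600.00) = €487.80 + 22.2% × €6980.00 = €2037.36
Supplemental (23.1% flat on bonus): 23.1% × €9600.00 = €2217.60
Total territorial income tax: €2037.36 + €2217.60 = €4254.96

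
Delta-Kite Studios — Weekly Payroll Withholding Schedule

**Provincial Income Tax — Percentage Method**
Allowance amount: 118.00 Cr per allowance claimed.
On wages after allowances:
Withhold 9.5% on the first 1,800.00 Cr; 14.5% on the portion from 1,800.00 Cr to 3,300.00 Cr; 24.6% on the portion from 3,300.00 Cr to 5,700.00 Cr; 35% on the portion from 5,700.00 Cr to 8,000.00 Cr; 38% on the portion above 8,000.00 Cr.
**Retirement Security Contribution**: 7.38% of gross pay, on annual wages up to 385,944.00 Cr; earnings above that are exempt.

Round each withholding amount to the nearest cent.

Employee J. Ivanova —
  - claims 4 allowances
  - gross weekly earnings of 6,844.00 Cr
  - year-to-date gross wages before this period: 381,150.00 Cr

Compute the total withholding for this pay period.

1,567.90 Cr

Provincial Income Tax: taxable = 6,844.00 Cr − 4×118.00 Cr = 6,372.00 Cr
  978.90 Cr + 35% × (6,372.00 Cr − 5,700.00 Cr) = 978.90 Cr + 35% × 672.00 Cr = 1,214.10 Cr
Retirement Security Contribution: cap 385,944.00 Cr − YTD 381,150.00 Cr = 4,794.00 Cr subject; 7.38% × 4,794.00 Cr = 353.80 Cr
Total: 1,214.10 Cr + 353.80 Cr = 1,567.90 Cr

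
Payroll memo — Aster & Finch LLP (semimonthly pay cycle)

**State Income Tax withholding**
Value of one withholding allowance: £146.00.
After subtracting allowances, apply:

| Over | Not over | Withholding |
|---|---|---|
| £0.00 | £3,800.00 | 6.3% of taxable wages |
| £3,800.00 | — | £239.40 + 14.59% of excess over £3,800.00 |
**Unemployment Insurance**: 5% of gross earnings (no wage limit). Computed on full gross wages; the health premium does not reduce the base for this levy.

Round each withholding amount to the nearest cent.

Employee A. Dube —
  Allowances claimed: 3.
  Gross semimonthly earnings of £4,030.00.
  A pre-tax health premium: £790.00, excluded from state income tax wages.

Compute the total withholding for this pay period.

State Income Tax: taxable = £4,030.00 − £790.00 − 3×£146.00 = £2,802.00
  6.3% × £2,802.00 = £176.53
Unemployment Insurance: 5% × £4,030.00 = £201.50
Total: £176.53 + £201.50 = £378.03

£378.03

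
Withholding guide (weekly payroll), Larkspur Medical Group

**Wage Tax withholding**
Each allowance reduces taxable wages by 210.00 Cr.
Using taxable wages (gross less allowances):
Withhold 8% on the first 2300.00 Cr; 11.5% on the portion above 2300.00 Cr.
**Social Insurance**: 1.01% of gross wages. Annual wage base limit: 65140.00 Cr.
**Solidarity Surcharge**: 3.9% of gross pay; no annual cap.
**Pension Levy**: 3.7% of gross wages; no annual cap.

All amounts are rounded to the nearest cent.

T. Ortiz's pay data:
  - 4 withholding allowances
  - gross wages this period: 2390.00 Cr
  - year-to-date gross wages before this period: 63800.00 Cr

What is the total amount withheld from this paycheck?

319.17 Cr

Wage Tax: taxable = 2390.00 Cr − 4×210.00 Cr = 1550.00 Cr
  8% × 1550.00 Cr = 124.00 Cr
Social Insurance: cap 65140.00 Cr − YTD 63800.00 Cr = 1340.00 Cr subject; 1.01% × 1340.00 Cr = 13.53 Cr
Solidarity Surcharge: 3.9% × 2390.00 Cr = 93.21 Cr
Pension Levy: 3.7% × 2390.00 Cr = 88.43 Cr
Total: 124.00 Cr + 13.53 Cr + 93.21 Cr + 88.43 Cr = 319.17 Cr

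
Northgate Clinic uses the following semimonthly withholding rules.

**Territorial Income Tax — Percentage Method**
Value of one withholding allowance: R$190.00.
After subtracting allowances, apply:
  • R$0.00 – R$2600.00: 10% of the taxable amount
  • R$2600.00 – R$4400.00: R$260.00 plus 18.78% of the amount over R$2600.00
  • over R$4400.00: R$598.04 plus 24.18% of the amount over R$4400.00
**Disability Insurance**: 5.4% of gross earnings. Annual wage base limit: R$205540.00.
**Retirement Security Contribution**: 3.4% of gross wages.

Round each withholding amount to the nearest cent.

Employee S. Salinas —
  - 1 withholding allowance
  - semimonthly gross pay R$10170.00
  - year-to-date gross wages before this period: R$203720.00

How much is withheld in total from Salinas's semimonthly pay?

Territorial Income Tax: taxable = R$10170.00 − 1×R$190.00 = R$9980.00
  R$598.04 + 24.18% × (R$9980.00 − R$4400.00) = R$598.04 + 24.18% × R$5580.00 = R$1947.28
Disability Insurance: cap R$205540.00 − YTD R$203720.00 = R$1820.00 subject; 5.4% × R$1820.00 = R$98.28
Retirement Security Contribution: 3.4% × R$10170.00 = R$345.78
Total: R$1947.28 + R$98.28 + R$345.78 = R$2391.34

R$2391.34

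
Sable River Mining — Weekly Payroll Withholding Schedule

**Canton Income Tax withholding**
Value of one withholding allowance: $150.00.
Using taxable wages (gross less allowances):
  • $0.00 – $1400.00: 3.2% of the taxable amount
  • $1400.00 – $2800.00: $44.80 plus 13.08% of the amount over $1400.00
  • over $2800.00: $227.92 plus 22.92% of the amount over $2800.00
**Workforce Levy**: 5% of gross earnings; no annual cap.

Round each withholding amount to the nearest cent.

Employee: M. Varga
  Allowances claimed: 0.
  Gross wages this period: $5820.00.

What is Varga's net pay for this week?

Canton Income Tax: taxable = $5820.00
  $227.92 + 22.92% × ($5820.00 − $2800.00) = $227.92 + 22.92% × $3020.00 = $920.10
Workforce Levy: 5% × $5820.00 = $291.00
Total withheld: $920.10 + $291.00 = $1211.10
Net pay: $5820.00 − $1211.10 = $4608.90

$4608.90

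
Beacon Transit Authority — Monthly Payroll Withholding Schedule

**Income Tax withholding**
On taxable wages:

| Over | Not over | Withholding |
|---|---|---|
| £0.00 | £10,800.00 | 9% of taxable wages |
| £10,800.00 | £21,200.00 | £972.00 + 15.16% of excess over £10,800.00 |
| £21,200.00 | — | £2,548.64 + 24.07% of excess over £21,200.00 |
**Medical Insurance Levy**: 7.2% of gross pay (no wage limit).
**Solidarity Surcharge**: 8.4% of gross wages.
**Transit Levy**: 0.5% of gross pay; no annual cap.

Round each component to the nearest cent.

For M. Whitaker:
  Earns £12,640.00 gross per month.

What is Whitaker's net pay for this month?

£9,354.02

Income Tax: taxable = £12,640.00
  £972.00 + 15.16% × (£12,640.00 − £10,800.00) = £972.00 + 15.16% × £1,840.00 = £1,250.94
Medical Insurance Levy: 7.2% × £12,640.00 = £910.08
Solidarity Surcharge: 8.4% × £12,640.00 = £1,061.76
Transit Levy: 0.5% × £12,640.00 = £63.20
Total withheld: £1,250.94 + £910.08 + £1,061.76 + £63.20 = £3,285.98
Net pay: £12,640.00 − £3,285.98 = £9,354.02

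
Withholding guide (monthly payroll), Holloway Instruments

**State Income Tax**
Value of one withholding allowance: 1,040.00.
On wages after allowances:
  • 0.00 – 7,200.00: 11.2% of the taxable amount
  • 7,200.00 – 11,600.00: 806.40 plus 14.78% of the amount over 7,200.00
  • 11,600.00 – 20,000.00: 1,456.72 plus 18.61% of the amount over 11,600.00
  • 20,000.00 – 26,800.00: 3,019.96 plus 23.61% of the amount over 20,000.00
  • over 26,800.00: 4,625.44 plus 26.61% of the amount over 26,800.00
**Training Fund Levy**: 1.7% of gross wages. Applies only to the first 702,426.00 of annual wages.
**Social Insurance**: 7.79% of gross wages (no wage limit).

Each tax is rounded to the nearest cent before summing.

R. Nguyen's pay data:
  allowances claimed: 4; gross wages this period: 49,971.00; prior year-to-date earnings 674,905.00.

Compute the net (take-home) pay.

35,926.13

State Income Tax: taxable = 49,971.00 − 4×1,040.00 = 45,811.00
  4,625.44 + 26.61% × (45,811.00 − 26,800.00) = 4,625.44 + 26.61% × 19,011.00 = 9,684.27
Training Fund Levy: cap 702,426.00 − YTD 674,905.00 = 27,521.00 subject; 1.7% × 27,521.00 = 467.86
Social Insurance: 7.79% × 49,971.00 = 3,892.74
Total withheld: 9,684.27 + 467.86 + 3,892.74 = 14,044.87
Net pay: 49,971.00 − 14,044.87 = 35,926.13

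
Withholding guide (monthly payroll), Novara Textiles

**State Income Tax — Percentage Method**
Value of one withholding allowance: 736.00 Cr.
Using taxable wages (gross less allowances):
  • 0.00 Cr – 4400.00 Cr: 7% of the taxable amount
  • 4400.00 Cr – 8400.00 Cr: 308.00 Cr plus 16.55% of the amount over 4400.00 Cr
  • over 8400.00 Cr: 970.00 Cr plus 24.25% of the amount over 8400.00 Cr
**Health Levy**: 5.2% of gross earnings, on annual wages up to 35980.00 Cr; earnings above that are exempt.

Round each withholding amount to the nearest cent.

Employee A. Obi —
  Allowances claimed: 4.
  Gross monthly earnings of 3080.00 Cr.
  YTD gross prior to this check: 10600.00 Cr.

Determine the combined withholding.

169.68 Cr

State Income Tax: taxable = 3080.00 Cr − 4×736.00 Cr = 136.00 Cr
  7% × 136.00 Cr = 9.52 Cr
Health Levy: 5.2% × 3080.00 Cr = 160.16 Cr
Total: 9.52 Cr + 160.16 Cr = 169.68 Cr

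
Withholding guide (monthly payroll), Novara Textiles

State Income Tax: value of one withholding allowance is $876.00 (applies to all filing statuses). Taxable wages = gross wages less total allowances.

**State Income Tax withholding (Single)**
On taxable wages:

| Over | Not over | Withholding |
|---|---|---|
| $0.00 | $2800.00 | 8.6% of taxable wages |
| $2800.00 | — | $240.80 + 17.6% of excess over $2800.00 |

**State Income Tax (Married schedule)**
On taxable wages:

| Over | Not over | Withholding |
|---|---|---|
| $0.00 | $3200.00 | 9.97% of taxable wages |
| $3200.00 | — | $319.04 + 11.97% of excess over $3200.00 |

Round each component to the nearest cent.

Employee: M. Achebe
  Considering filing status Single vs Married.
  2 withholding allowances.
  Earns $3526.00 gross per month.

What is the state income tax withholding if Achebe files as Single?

State Income Tax (Single): taxable = $3526.00 − 2×$876.00 = $1774.00
  8.6% × $1774.00 = $152.56

$152.56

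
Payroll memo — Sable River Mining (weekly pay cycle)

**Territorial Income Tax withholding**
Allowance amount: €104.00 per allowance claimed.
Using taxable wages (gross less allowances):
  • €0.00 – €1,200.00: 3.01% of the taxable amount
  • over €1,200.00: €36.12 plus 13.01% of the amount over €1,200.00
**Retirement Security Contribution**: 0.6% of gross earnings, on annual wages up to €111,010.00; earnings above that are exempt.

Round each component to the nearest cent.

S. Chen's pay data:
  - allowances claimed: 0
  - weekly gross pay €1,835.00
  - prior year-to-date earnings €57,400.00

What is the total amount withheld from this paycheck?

€129.74

Territorial Income Tax: taxable = €1,835.00
  €36.12 + 13.01% × (€1,835.00 − €1,200.00) = €36.12 + 13.01% × €635.00 = €118.73
Retirement Security Contribution: 0.6% × €1,835.00 = €11.01
Total: €118.73 + €11.01 = €129.74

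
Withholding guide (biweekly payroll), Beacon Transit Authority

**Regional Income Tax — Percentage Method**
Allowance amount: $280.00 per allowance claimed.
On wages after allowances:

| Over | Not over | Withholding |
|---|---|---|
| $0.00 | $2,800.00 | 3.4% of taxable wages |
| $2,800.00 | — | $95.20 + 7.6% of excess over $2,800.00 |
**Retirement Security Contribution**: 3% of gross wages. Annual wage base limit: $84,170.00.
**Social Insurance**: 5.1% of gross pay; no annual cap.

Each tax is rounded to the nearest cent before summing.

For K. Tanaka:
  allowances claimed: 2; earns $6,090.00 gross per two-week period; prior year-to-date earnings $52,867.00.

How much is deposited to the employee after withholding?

Regional Income Tax: taxable = $6,090.00 − 2×$280.00 = $5,530.00
  $95.20 + 7.6% × ($5,530.00 − $2,800.00) = $95.20 + 7.6% × $2,730.00 = $302.68
Retirement Security Contribution: 3% × $6,090.00 = $182.70
Social Insurance: 5.1% × $6,090.00 = $310.59
Total withheld: $302.68 + $182.70 + $310.59 = $795.97
Net pay: $6,090.00 − $795.97 = $5,294.03

$5,294.03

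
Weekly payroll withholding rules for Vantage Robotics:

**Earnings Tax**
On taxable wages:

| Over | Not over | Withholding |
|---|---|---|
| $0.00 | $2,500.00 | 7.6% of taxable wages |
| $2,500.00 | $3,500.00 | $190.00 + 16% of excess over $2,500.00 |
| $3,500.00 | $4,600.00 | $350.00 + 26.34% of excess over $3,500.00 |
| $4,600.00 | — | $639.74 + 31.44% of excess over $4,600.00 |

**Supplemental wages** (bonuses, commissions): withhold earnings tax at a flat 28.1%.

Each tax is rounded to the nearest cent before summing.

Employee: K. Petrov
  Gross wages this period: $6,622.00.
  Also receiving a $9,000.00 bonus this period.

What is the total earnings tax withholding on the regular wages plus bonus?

Earnings Tax: taxable = $6,622.00
  $639.74 + 31.44% × ($6,622.00 − $4,600.00) = $639.74 + 31.44% × $2,022.00 = $1,275.46
Supplemental (28.1% flat on bonus): 28.1% × $9,000.00 = $2,529.00
Total earnings tax: $1,275.46 + $2,529.00 = $3,804.46

$3,804.46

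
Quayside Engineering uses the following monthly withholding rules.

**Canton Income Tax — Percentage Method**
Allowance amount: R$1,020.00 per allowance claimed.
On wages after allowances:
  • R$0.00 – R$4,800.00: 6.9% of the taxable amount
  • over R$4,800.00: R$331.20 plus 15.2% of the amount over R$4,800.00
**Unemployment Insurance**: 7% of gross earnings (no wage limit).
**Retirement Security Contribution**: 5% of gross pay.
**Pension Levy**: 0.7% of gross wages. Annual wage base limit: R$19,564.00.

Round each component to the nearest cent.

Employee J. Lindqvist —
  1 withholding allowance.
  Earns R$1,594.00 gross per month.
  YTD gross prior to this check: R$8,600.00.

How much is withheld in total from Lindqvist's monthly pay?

Canton Income Tax: taxable = R$1,594.00 − 1×R$1,020.00 = R$574.00
  6.9% × R$574.00 = R$39.61
Unemployment Insurance: 7% × R$1,594.00 = R$111.58
Retirement Security Contribution: 5% × R$1,594.00 = R$79.70
Pension Levy: 0.7% × R$1,594.00 = R$11.16
Total: R$39.61 + R$111.58 + R$79.70 + R$11.16 = R$242.05

R$242.05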